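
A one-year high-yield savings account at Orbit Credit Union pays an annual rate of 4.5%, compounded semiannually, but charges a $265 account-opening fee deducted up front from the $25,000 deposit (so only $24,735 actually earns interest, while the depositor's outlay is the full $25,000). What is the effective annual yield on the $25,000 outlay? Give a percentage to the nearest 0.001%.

3.442%

Value after one year: 24,735 × (1 + 0.045/2)^2 = 24,735 × 1.045506 = $25,860.60.
Effective yield on the $25,000 outlay: 25,860.60 / 25,000 − 1 = 0.034424 = 3.442%.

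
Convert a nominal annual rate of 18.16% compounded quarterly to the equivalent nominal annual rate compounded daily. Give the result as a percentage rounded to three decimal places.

EAR = (1 + 0.1816/4)^4 − 1 = 0.194346.
Solve (1 + r/365)^365 = 1.194346: r/365 = 1.194346^(1/365) − 1 = 0.000487, so r = 0.177642 = 17.764%.

17.764%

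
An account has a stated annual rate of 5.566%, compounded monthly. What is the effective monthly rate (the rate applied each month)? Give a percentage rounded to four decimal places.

With a nominal annual rate compounded monthly, the periodic rate is the nominal rate divided by 12.
i = 0.05566 / 12 = 0.0046383 = 0.4638%.

0.4638%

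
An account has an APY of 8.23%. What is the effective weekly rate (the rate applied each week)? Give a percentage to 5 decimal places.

The per-week rate i satisfies (1 + i)^52 = 1 + 0.0823.
i = 1.0823^(1/52) − 1 = 0.0015221 = 0.15221%.

0.15221%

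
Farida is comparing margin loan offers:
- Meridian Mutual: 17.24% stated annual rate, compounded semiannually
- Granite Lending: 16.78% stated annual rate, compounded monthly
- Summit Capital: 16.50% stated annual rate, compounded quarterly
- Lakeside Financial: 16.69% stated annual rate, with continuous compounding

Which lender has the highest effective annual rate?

Meridian Mutual: (1 + 0.1724/2)^2 − 1 = 17.983%
Granite Lending: (1 + 0.1678/12)^12 − 1 = 18.133%
Summit Capital: (1 + 0.1650/4)^4 − 1 = 17.549%
Lakeside Financial: e^0.1669 − 1 = 18.164%
The highest effective annual rate is Lakeside Financial at 18.164%.

Lakeside Financial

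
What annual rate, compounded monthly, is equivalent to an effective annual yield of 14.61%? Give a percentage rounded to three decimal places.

(1 + r/12)^12 − 1 = 0.1461, so 1 + r/12 = 1.1461^(1/12).
r/12 = 0.011429, so r = 0.137143 = 13.714%.

13.714%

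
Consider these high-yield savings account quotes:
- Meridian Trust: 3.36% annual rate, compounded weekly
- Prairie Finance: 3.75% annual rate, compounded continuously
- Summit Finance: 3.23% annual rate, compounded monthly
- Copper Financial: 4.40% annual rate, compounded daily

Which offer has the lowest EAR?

Summit Finance

Meridian Trust: (1 + 0.0336/52)^52 − 1 = 3.416%
Prairie Finance: e^0.0375 − 1 = 3.821%
Summit Finance: (1 + 0.0323/12)^12 − 1 = 3.278%
Copper Financial: (1 + 0.0440/365)^365 − 1 = 4.498%
The lowest effective annual rate is Summit Finance at 3.278%.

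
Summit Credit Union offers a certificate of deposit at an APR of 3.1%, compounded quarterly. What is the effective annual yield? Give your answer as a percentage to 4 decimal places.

EAR = (1 + 0.031/4)^4 − 1.
= 1.031362 − 1 = 3.1362%.

3.1362%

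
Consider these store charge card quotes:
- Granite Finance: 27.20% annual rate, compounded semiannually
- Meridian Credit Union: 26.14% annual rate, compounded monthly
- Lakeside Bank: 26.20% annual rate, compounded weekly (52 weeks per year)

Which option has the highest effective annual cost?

Lakeside Bank

Granite Finance: (1 + 0.2720/2)^2 − 1 = 29.050%
Meridian Credit Union: (1 + 0.2614/12)^12 − 1 = 29.511%
Lakeside Bank: (1 + 0.2620/52)^52 − 1 = 29.867%
The highest effective annual rate is Lakeside Bank at 29.867%.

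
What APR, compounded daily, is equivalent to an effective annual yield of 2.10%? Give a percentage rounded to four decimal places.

2.0783%

(1 + r/365)^365 − 1 = 0.0210, so 1 + r/365 = 1.0210^(1/365).
r/365 = 0.000057, so r = 0.020783 = 2.0783%.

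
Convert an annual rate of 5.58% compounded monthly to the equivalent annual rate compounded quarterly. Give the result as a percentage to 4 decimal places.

EAR = (1 + 0.0558/12)^12 − 1 = 0.057249.
Solve (1 + r/4)^4 = 1.057249: r/4 = 1.057249^(1/4) − 1 = 0.014015, so r = 0.056060 = 5.6060%.

5.6060%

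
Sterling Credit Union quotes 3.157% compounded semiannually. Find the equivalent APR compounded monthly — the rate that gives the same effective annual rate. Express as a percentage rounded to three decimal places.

EAR = (1 + 0.03157/2)^2 − 1 = 0.031819.
Solve (1 + r/12)^12 = 1.031819: r/12 = 1.031819^(1/12) − 1 = 0.002614, so r = 0.031364 = 3.136%.

3.136%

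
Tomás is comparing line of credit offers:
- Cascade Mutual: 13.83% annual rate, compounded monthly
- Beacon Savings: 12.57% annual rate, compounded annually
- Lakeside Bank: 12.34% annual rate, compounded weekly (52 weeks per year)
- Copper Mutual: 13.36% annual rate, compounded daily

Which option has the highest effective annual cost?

Cascade Mutual

Cascade Mutual: (1 + 0.1383/12)^12 − 1 = 14.741%
Beacon Savings: compounded annually, EAR = 12.570%
Lakeside Bank: (1 + 0.1234/52)^52 − 1 = 13.117%
Copper Mutual: (1 + 0.1336/365)^365 − 1 = 14.291%
The highest effective annual rate is Cascade Mutual at 14.741%.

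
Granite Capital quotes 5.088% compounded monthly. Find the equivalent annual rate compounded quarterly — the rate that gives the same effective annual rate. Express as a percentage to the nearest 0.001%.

5.110%

EAR = (1 + 0.05088/12)^12 − 1 = 0.052083.
Solve (1 + r/4)^4 = 1.052083: r/4 = 1.052083^(1/4) − 1 = 0.012774, so r = 0.051096 = 5.110%.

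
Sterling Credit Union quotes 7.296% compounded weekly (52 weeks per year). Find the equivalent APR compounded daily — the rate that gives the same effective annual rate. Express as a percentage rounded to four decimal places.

7.2916%

EAR = (1 + 0.07296/52)^52 − 1 = 0.075633.
Solve (1 + r/365)^365 = 1.075633: r/365 = 1.075633^(1/365) − 1 = 0.000200, so r = 0.072916 = 7.2916%.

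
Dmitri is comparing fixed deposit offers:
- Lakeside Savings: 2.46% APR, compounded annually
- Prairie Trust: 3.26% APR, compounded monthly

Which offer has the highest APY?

Lakeside Savings: compounded annually, EAR = 2.460%
Prairie Trust: (1 + 0.0326/12)^12 − 1 = 3.309%
The highest effective annual rate is Prairie Trust at 3.309%.

Prairie Trust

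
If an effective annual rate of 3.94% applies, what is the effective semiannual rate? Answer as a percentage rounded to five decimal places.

The per-half-year rate i satisfies (1 + i)^2 = 1 + 0.0394.
i = 1.0394^(1/2) − 1 = 0.0195097 = 1.95097%.

1.95097%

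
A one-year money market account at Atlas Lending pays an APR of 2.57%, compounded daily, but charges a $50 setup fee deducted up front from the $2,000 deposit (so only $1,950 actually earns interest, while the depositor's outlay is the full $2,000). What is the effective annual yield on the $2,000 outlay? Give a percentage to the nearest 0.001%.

Value after one year: 1,950 × (1 + 0.0257/365)^365 = 1,950 × 1.026032 = $2,000.76.
Effective yield on the $2,000 outlay: 2,000.76 / 2,000 − 1 = 0.000381 = 0.038%.

0.038%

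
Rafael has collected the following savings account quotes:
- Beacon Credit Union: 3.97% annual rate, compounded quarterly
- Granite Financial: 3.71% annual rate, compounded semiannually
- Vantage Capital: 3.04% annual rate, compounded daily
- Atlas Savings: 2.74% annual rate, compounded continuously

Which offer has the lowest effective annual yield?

Atlas Savings

Beacon Credit Union: (1 + 0.0397/4)^4 − 1 = 4.029%
Granite Financial: (1 + 0.0371/2)^2 − 1 = 3.744%
Vantage Capital: (1 + 0.0304/365)^365 − 1 = 3.087%
Atlas Savings: e^0.0274 − 1 = 2.778%
The lowest effective annual rate is Atlas Savings at 2.778%.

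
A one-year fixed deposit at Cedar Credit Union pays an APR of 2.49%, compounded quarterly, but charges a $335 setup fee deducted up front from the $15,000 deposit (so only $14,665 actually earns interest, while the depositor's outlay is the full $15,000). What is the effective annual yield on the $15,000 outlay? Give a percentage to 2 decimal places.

0.22%

Value after one year: 14,665 × (1 + 0.0249/4)^4 = 14,665 × 1.025133 = $15,033.58.
Effective yield on the $15,000 outlay: 15,033.58 / 15,000 − 1 = 0.002239 = 0.22%.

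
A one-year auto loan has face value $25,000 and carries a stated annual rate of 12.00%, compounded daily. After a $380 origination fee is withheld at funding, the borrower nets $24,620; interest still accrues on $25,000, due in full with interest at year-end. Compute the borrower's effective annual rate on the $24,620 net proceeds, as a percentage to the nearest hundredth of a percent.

14.49%

Amount owed after one year: 25,000 × (1 + 0.1200/365)^365 = 25,000 × 1.127475 = $28,186.87.
Effective rate on net proceeds: 28,186.87 / 24,620 − 1 = 0.144877 = 14.49%.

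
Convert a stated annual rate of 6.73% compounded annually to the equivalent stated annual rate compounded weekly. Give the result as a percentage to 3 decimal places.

6.517%

Compounded annually, EAR = nominal = 0.067300.
Solve (1 + r/52)^52 = 1.067300: r/52 = 1.067300^(1/52) − 1 = 0.001253, so r = 0.065173 = 6.517%.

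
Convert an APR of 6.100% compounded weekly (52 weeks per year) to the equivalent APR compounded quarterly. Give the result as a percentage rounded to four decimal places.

6.1431%

EAR = (1 + 0.06100/52)^52 − 1 = 0.062861.
Solve (1 + r/4)^4 = 1.062861: r/4 = 1.062861^(1/4) − 1 = 0.015358, so r = 0.061431 = 6.1431%.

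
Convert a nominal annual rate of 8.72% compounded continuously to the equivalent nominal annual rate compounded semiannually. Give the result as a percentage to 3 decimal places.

EAR under continuous compounding: e^0.0872 − 1 = 0.091115.
Solve (1 + r/2)^2 = 1.091115: r/2 = 1.091115^(1/2) − 1 = 0.044564, so r = 0.089129 = 8.913%.

8.913%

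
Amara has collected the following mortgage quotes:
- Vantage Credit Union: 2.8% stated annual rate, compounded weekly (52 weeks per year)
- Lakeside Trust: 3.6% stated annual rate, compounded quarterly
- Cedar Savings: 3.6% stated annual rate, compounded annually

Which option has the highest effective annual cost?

Lakeside Trust

Vantage Credit Union: (1 + 0.028/52)^52 − 1 = 2.839%
Lakeside Trust: (1 + 0.036/4)^4 − 1 = 3.649%
Cedar Savings: compounded annually, EAR = 3.600%
The highest effective annual rate is Lakeside Trust at 3.649%.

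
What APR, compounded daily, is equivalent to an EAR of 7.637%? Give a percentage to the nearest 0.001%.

7.360%

(1 + r/365)^365 − 1 = 0.07637, so 1 + r/365 = 1.07637^(1/365).
r/365 = 0.000202, so r = 0.073602 = 7.360%.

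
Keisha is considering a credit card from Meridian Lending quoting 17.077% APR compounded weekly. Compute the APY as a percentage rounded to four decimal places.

18.5886%

EAR = (1 + 0.17077/52)^52 − 1.
= (1 + 0.003284)^52 − 1 = 1.185886 − 1 = 18.5886%.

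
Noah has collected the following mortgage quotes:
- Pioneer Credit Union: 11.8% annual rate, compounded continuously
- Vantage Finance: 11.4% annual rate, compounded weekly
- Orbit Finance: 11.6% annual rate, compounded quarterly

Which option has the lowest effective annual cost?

Pioneer Credit Union: e^0.118 − 1 = 12.524%
Vantage Finance: (1 + 0.114/52)^52 − 1 = 12.061%
Orbit Finance: (1 + 0.116/4)^4 − 1 = 12.114%
The lowest effective annual rate is Vantage Finance at 12.061%.

Vantage Finance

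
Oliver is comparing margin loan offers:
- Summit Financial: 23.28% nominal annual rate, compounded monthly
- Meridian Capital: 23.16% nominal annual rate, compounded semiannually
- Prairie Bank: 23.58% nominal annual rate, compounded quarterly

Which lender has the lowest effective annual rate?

Summit Financial: (1 + 0.2328/12)^12 − 1 = 25.932%
Meridian Capital: (1 + 0.2316/2)^2 − 1 = 24.501%
Prairie Bank: (1 + 0.2358/4)^4 − 1 = 25.748%
The lowest effective annual rate is Meridian Capital at 24.501%.

Meridian Capital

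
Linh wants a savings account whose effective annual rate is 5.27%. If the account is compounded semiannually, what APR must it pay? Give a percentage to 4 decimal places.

5.2023%

(1 + r/2)^2 − 1 = 0.0527, so 1 + r/2 = 1.0527^(1/2).
r/2 = 0.026012, so r = 0.052023 = 5.2023%.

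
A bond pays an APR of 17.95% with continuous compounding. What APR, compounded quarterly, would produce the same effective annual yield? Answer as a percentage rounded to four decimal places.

18.3588%

EAR under continuous compounding: e^0.1795 − 1 = 0.196619.
Solve (1 + r/4)^4 = 1.196619: r/4 = 1.196619^(1/4) − 1 = 0.045897, so r = 0.183588 = 18.3588%.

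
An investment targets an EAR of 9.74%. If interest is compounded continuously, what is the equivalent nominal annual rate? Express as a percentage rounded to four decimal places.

Continuous: nominal r satisfies e^r − 1 = 0.0974.
r = ln(1 + 0.0974) = ln(1.0974) = 0.092944 = 9.2944%.

9.2944%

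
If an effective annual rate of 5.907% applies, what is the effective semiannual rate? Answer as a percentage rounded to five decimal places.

2.91113%

The per-half-year rate i satisfies (1 + i)^2 = 1 + 0.05907.
i = 1.05907^(1/2) − 1 = 0.0291113 = 2.91113%.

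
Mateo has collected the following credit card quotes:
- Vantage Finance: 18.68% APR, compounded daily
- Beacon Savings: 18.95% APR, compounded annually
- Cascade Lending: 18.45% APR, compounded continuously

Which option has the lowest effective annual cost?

Vantage Finance: (1 + 0.1868/365)^365 − 1 = 20.533%
Beacon Savings: compounded annually, EAR = 18.950%
Cascade Lending: e^0.1845 − 1 = 20.262%
The lowest effective annual rate is Beacon Savings at 18.950%.

Beacon Savings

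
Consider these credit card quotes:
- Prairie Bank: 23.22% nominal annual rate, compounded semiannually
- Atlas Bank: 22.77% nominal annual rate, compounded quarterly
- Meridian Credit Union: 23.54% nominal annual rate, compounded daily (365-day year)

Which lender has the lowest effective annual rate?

Prairie Bank: (1 + 0.2322/2)^2 − 1 = 24.568%
Atlas Bank: (1 + 0.2277/4)^4 − 1 = 24.789%
Meridian Credit Union: (1 + 0.2354/365)^365 − 1 = 26.532%
The lowest effective annual rate is Prairie Bank at 24.568%.

Prairie Bank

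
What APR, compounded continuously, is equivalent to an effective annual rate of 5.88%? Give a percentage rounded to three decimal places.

5.714%

Continuous: nominal r satisfies e^r − 1 = 0.0588.
r = ln(1 + 0.0588) = ln(1.0588) = 0.057136 = 5.714%.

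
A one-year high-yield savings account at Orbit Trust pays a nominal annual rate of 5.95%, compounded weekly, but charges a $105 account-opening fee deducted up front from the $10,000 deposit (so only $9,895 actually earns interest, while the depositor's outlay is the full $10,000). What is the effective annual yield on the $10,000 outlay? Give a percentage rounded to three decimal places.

5.013%

Value after one year: 9,895 × (1 + 0.0595/52)^52 = 9,895 × 1.061270 = $10,501.26.
Effective yield on the $10,000 outlay: 10,501.26 / 10,000 − 1 = 0.050126 = 5.013%.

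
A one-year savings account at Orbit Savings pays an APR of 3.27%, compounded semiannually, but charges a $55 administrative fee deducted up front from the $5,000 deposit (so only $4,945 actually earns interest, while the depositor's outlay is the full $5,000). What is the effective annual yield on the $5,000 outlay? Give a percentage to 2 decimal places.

2.16%

Value after one year: 4,945 × (1 + 0.0327/2)^2 = 4,945 × 1.032967 = $5,108.02.
Effective yield on the $5,000 outlay: 5,108.02 / 5,000 − 1 = 0.021605 = 2.16%.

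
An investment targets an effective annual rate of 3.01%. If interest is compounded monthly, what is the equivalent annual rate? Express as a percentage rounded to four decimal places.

2.9693%

(1 + r/12)^12 − 1 = 0.0301, so 1 + r/12 = 1.0301^(1/12).
r/12 = 0.002474, so r = 0.029693 = 2.9693%.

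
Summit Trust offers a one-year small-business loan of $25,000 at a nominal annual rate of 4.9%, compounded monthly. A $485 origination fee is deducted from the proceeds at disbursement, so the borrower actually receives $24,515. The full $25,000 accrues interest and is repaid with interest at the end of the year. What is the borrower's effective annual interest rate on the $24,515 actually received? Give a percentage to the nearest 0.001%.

7.089%

Amount owed after one year: 25,000 × (1 + 0.049/12)^12 = 25,000 × 1.050116 = $26,252.89.
Effective rate on net proceeds: 26,252.89 / 24,515 − 1 = 0.070891 = 7.089%.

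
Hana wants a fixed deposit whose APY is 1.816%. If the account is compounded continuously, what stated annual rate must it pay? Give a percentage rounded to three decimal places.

1.800%

Continuous: nominal r satisfies e^r − 1 = 0.01816.
r = ln(1 + 0.01816) = ln(1.01816) = 0.017997 = 1.800%.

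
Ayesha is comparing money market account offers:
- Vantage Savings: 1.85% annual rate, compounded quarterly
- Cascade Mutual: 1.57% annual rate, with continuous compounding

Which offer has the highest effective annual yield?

Vantage Savings

Vantage Savings: (1 + 0.0185/4)^4 − 1 = 1.863%
Cascade Mutual: e^0.0157 − 1 = 1.582%
The highest effective annual rate is Vantage Savings at 1.863%.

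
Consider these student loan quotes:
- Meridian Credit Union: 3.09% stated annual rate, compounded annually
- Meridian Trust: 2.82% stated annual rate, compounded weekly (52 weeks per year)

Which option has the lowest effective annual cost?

Meridian Trust

Meridian Credit Union: compounded annually, EAR = 3.090%
Meridian Trust: (1 + 0.0282/52)^52 − 1 = 2.859%
The lowest effective annual rate is Meridian Trust at 2.859%.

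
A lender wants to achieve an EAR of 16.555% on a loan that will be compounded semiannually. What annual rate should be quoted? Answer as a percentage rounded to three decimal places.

15.921%

(1 + r/2)^2 − 1 = 0.16555, so 1 + r/2 = 1.16555^(1/2).
r/2 = 0.079606, so r = 0.159213 = 15.921%.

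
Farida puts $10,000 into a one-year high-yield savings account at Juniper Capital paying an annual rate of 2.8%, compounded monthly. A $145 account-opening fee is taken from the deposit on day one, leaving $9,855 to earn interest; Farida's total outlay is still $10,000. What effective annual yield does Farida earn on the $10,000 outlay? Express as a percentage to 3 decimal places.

Value after one year: 9,855 × (1 + 0.028/12)^12 = 9,855 × 1.028362 = $10,134.51.
Effective yield on the $10,000 outlay: 10,134.51 / 10,000 − 1 = 0.013451 = 1.345%.

1.345%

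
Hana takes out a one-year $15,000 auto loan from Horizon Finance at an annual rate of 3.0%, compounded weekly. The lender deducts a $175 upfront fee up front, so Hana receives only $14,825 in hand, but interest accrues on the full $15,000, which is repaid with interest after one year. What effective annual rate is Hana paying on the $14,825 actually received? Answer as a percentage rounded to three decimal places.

Amount owed after one year: 15,000 × (1 + 0.030/52)^52 = 15,000 × 1.030446 = $15,456.68.
Effective rate on net proceeds: 15,456.68 / 14,825 − 1 = 0.042609 = 4.261%.

4.261%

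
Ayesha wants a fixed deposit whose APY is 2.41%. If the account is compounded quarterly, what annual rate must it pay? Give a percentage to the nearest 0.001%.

(1 + r/4)^4 − 1 = 0.0241, so 1 + r/4 = 1.0241^(1/4).
r/4 = 0.005971, so r = 0.023885 = 2.389%.

2.389%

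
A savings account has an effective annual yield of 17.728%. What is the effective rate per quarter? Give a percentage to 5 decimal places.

4.16455%

The per-quarter rate i satisfies (1 + i)^4 = 1 + 0.17728.
i = 1.17728^(1/4) − 1 = 0.0416455 = 4.16455%.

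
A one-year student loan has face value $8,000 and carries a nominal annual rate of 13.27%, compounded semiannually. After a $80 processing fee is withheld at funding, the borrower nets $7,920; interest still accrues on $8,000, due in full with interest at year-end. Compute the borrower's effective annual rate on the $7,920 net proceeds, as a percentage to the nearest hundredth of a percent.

14.86%

Amount owed after one year: 8,000 × (1 + 0.1327/2)^2 = 8,000 × 1.137102 = $9,096.82.
Effective rate on net proceeds: 9,096.82 / 7,920 − 1 = 0.148588 = 14.86%.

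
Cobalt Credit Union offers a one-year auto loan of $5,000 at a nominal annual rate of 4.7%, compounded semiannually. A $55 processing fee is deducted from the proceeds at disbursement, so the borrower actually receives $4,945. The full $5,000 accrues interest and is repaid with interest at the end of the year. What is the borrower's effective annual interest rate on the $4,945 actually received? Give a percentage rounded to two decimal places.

Amount owed after one year: 5,000 × (1 + 0.047/2)^2 = 5,000 × 1.047552 = $5,237.76.
Effective rate on net proceeds: 5,237.76 / 4,945 − 1 = 0.059203 = 5.92%.

5.92%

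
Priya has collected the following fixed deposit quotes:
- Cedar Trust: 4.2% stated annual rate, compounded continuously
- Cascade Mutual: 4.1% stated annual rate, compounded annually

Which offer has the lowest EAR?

Cedar Trust: e^0.042 − 1 = 4.289%
Cascade Mutual: compounded annually, EAR = 4.100%
The lowest effective annual rate is Cascade Mutual at 4.100%.

Cascade Mutual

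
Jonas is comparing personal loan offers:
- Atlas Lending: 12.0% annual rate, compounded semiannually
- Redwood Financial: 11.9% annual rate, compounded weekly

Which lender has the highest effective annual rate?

Redwood Financial

Atlas Lending: (1 + 0.120/2)^2 − 1 = 12.360%
Redwood Financial: (1 + 0.119/52)^52 − 1 = 12.622%
The highest effective annual rate is Redwood Financial at 12.622%.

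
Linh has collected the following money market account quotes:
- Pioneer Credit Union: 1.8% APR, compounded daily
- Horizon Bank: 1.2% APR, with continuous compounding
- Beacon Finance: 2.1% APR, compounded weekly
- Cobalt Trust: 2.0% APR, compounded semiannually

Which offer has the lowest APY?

Pioneer Credit Union: (1 + 0.018/365)^365 − 1 = 1.816%
Horizon Bank: e^0.012 − 1 = 1.207%
Beacon Finance: (1 + 0.021/52)^52 − 1 = 2.122%
Cobalt Trust: (1 + 0.020/2)^2 − 1 = 2.010%
The lowest effective annual rate is Horizon Bank at 1.207%.

Horizon Bank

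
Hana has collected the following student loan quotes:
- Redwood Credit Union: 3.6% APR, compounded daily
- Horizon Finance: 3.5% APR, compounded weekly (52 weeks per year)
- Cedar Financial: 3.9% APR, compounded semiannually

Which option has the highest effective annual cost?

Cedar Financial

Redwood Credit Union: (1 + 0.036/365)^365 − 1 = 3.665%
Horizon Finance: (1 + 0.035/52)^52 − 1 = 3.561%
Cedar Financial: (1 + 0.039/2)^2 − 1 = 3.938%
The highest effective annual rate is Cedar Financial at 3.938%.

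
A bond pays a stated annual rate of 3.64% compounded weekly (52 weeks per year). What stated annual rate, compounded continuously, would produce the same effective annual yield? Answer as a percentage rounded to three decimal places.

3.639%

EAR = (1 + 0.0364/52)^52 − 1 = 0.037057.
Equivalent continuous rate: r = ln(1 + 0.037057) = 0.036387 = 3.639%.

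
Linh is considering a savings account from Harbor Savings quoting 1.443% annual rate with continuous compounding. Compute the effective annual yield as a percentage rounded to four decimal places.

With continuous compounding, EAR = e^0.01443 − 1.
e^0.01443 = 1.014535, so EAR = 0.014535 = 1.4535%.

1.4535%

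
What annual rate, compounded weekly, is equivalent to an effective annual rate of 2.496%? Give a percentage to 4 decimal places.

2.4659%

(1 + r/52)^52 − 1 = 0.02496, so 1 + r/52 = 1.02496^(1/52).
r/52 = 0.000474, so r = 0.024659 = 2.4659%.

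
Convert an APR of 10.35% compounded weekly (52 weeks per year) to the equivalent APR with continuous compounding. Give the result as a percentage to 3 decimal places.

EAR = (1 + 0.1035/52)^52 − 1 = 0.108932.
Equivalent continuous rate: r = ln(1 + 0.108932) = 0.103397 = 10.340%.

10.340%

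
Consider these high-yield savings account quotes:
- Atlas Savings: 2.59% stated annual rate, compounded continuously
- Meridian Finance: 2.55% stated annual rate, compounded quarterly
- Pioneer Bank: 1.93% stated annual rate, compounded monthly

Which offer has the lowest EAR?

Atlas Savings: e^0.0259 − 1 = 2.624%
Meridian Finance: (1 + 0.0255/4)^4 − 1 = 2.574%
Pioneer Bank: (1 + 0.0193/12)^12 − 1 = 1.947%
The lowest effective annual rate is Pioneer Bank at 1.947%.

Pioneer Bank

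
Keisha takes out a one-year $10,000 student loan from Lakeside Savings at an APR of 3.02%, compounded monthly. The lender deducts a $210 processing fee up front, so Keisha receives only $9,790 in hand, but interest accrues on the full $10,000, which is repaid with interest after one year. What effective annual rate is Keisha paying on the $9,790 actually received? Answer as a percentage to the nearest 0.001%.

5.273%

Amount owed after one year: 10,000 × (1 + 0.0302/12)^12 = 10,000 × 1.030622 = $10,306.22.
Effective rate on net proceeds: 10,306.22 / 9,790 − 1 = 0.052729 = 5.273%.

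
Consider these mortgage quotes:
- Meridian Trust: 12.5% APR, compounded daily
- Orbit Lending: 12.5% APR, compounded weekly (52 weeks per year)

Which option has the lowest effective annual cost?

Orbit Lending

Meridian Trust: (1 + 0.125/365)^365 − 1 = 13.312%
Orbit Lending: (1 + 0.125/52)^52 − 1 = 13.298%
The lowest effective annual rate is Orbit Lending at 13.298%.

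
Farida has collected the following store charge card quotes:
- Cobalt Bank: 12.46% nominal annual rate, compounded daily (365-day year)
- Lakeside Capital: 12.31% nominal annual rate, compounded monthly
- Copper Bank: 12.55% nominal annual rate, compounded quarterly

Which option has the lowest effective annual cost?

Lakeside Capital

Cobalt Bank: (1 + 0.1246/365)^365 − 1 = 13.267%
Lakeside Capital: (1 + 0.1231/12)^12 − 1 = 13.029%
Copper Bank: (1 + 0.1255/4)^4 − 1 = 13.153%
The lowest effective annual rate is Lakeside Capital at 13.029%.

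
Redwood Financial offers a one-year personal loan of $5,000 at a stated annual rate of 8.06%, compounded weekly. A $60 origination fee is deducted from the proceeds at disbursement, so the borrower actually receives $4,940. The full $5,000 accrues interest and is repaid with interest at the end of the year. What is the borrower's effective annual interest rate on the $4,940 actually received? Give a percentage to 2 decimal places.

Amount owed after one year: 5,000 × (1 + 0.0806/52)^52 = 5,000 × 1.083870 = $5,419.35.
Effective rate on net proceeds: 5,419.35 / 4,940 − 1 = 0.097034 = 9.70%.

9.70%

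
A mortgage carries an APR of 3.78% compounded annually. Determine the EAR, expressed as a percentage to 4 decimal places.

Annual compounding means the effective rate equals the nominal rate: 3.7800%.

3.7800%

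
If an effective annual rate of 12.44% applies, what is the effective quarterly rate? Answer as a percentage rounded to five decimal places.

2.97462%

The per-quarter rate i satisfies (1 + i)^4 = 1 + 0.1244.
i = 1.1244^(1/4) − 1 = 0.0297462 = 2.97462%.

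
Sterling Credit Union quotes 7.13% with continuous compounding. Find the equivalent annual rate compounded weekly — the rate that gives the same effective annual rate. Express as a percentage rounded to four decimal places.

EAR under continuous compounding: e^0.0713 − 1 = 0.073903.
Solve (1 + r/52)^52 = 1.073903: r/52 = 1.073903^(1/52) − 1 = 0.001372, so r = 0.071349 = 7.1349%.

7.1349%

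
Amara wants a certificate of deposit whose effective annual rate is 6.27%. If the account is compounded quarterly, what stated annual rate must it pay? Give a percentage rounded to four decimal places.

(1 + r/4)^4 − 1 = 0.0627, so 1 + r/4 = 1.0627^(1/4).
r/4 = 0.015319, so r = 0.061277 = 6.1277%.

6.1277%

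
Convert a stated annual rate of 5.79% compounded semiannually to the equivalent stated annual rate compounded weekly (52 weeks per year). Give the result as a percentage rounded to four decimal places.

EAR = (1 + 0.0579/2)^2 − 1 = 0.058738.
Solve (1 + r/52)^52 = 1.058738: r/52 = 1.058738^(1/52) − 1 = 0.001098, so r = 0.057109 = 5.7109%.

5.7109%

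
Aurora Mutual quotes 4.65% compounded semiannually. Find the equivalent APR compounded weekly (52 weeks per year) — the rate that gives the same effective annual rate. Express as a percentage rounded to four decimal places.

EAR = (1 + 0.0465/2)^2 − 1 = 0.047041.
Solve (1 + r/52)^52 = 1.047041: r/52 = 1.047041^(1/52) − 1 = 0.000884, so r = 0.045988 = 4.5988%.

4.5988%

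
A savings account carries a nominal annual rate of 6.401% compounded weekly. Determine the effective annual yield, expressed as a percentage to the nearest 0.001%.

6.606%

EAR = (1 + 0.06401/52)^52 − 1.
= (1 + 0.001231)^52 − 1 = 1.066061 − 1 = 6.606%.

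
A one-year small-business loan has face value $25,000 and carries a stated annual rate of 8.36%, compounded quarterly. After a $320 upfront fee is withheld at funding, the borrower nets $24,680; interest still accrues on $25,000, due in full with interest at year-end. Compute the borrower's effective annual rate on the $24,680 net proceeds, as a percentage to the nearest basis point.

Amount owed after one year: 25,000 × (1 + 0.0836/4)^4 = 25,000 × 1.086258 = $27,156.44.
Effective rate on net proceeds: 27,156.44 / 24,680 − 1 = 0.100342 = 10.03%.

10.03%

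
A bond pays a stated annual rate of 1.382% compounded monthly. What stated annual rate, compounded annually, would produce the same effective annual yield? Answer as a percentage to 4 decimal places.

EAR = (1 + 0.01382/12)^12 − 1 = 0.013908.
Compounded annually, the equivalent nominal rate is the EAR itself: 1.3908%.

1.3908%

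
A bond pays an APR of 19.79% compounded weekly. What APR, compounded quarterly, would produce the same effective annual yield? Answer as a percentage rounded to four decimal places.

EAR = (1 + 0.1979/52)^52 − 1 = 0.218383.
Solve (1 + r/4)^4 = 1.218383: r/4 = 1.218383^(1/4) − 1 = 0.050621, so r = 0.202483 = 20.2483%.

20.2483%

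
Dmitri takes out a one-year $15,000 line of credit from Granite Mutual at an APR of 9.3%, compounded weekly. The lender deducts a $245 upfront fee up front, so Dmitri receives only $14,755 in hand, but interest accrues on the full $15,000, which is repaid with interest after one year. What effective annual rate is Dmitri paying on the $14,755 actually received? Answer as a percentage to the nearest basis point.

Amount owed after one year: 15,000 × (1 + 0.093/52)^52 = 15,000 × 1.097371 = $16,460.56.
Effective rate on net proceeds: 16,460.56 / 14,755 − 1 = 0.115592 = 11.56%.

11.56%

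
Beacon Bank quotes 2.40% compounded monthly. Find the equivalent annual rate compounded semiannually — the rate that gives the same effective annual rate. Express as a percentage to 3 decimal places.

2.412%

EAR = (1 + 0.0240/12)^12 − 1 = 0.024266.
Solve (1 + r/2)^2 = 1.024266: r/2 = 1.024266^(1/2) − 1 = 0.012060, so r = 0.024120 = 2.412%.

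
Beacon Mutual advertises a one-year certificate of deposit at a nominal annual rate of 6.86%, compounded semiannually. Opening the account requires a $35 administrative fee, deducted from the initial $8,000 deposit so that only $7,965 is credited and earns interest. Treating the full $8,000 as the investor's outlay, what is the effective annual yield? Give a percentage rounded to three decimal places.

Value after one year: 7,965 × (1 + 0.0686/2)^2 = 7,965 × 1.069776 = $8,520.77.
Effective yield on the $8,000 outlay: 8,520.77 / 8,000 − 1 = 0.065096 = 6.510%.

6.510%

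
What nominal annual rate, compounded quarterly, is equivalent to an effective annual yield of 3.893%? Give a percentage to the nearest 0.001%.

(1 + r/4)^4 − 1 = 0.03893, so 1 + r/4 = 1.03893^(1/4).
r/4 = 0.009594, so r = 0.038374 = 3.837%.

3.837%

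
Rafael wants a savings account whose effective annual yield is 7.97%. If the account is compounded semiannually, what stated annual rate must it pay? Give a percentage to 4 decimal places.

(1 + r/2)^2 − 1 = 0.0797, so 1 + r/2 = 1.0797^(1/2).
r/2 = 0.039086, so r = 0.078172 = 7.8172%.

7.8172%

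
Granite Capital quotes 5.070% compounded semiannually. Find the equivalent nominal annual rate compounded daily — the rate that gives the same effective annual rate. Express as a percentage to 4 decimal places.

5.0071%

EAR = (1 + 0.05070/2)^2 − 1 = 0.051343.
Solve (1 + r/365)^365 = 1.051343: r/365 = 1.051343^(1/365) − 1 = 0.000137, so r = 0.050071 = 5.0071%.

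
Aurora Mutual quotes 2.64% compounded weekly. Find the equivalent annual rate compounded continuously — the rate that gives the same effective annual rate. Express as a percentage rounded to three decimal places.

2.639%

EAR = (1 + 0.0264/52)^52 − 1 = 0.026745.
Equivalent continuous rate: r = ln(1 + 0.026745) = 0.026393 = 2.639%.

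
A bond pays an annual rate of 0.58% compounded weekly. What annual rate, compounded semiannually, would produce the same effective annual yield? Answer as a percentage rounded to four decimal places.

0.5808%

EAR = (1 + 0.0058/52)^52 − 1 = 0.005817.
Solve (1 + r/2)^2 = 1.005817: r/2 = 1.005817^(1/2) − 1 = 0.002904, so r = 0.005808 = 0.5808%.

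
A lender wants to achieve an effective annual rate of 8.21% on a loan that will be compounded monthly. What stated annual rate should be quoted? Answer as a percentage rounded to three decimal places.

7.916%

(1 + r/12)^12 − 1 = 0.0821, so 1 + r/12 = 1.0821^(1/12).
r/12 = 0.006597, so r = 0.079164 = 7.916%.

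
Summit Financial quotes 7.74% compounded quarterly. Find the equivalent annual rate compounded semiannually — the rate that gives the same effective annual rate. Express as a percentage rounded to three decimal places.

7.815%

EAR = (1 + 0.0774/4)^4 − 1 = 0.079676.
Solve (1 + r/2)^2 = 1.079676: r/2 = 1.079676^(1/2) − 1 = 0.039074, so r = 0.078149 = 7.815%.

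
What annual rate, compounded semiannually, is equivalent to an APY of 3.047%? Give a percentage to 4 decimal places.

3.0241%

(1 + r/2)^2 − 1 = 0.03047, so 1 + r/2 = 1.03047^(1/2).
r/2 = 0.015121, so r = 0.030241 = 3.0241%.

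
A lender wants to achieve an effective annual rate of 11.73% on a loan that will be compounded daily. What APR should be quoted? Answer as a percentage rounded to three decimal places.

(1 + r/365)^365 − 1 = 0.1173, so 1 + r/365 = 1.1173^(1/365).
r/365 = 0.000304, so r = 0.110932 = 11.093%.

11.093%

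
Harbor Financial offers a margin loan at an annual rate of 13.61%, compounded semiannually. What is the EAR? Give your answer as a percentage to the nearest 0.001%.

14.073%

EAR = (1 + 0.1361/2)^2 − 1.
= 1.140731 − 1 = 14.073%.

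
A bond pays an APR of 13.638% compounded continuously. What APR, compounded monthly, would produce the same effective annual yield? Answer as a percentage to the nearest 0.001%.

13.716%

EAR under continuous compounding: e^0.13638 − 1 = 0.146117.
Solve (1 + r/12)^12 = 1.146117: r/12 = 1.146117^(1/12) − 1 = 0.011430, so r = 0.137158 = 13.716%.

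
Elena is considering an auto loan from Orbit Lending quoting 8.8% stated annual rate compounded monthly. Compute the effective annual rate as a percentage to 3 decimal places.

EAR = (1 + 0.088/12)^12 − 1.
= (1 + 0.007333)^12 − 1 = 1.091638 − 1 = 9.164%.

9.164%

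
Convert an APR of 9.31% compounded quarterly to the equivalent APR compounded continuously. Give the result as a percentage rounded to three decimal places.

EAR = (1 + 0.0931/4)^4 − 1 = 0.096401.
Equivalent continuous rate: r = ln(1 + 0.096401) = 0.092033 = 9.203%.

9.203%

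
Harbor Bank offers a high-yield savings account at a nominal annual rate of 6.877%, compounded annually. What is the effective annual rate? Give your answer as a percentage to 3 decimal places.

6.877%

Annual compounding means the effective rate equals the nominal rate: 6.877%.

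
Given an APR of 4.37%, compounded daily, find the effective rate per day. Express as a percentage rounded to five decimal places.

0.01197%

With a nominal annual rate compounded daily, the periodic rate is the nominal rate divided by 365.
i = 0.0437 / 365 = 0.0001197 = 0.01197%.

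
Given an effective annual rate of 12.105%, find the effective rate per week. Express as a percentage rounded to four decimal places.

0.2200%

The per-week rate i satisfies (1 + i)^52 = 1 + 0.12105.
i = 1.12105^(1/52) − 1 = 0.0021998 = 0.2200%.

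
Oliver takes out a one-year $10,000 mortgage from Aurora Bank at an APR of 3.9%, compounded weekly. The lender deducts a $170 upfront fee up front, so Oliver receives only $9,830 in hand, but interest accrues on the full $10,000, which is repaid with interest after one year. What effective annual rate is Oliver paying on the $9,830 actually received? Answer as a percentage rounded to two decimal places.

5.77%

Amount owed after one year: 10,000 × (1 + 0.039/52)^52 = 10,000 × 1.039755 = $10,397.55.
Effective rate on net proceeds: 10,397.55 / 9,830 − 1 = 0.057737 = 5.77%.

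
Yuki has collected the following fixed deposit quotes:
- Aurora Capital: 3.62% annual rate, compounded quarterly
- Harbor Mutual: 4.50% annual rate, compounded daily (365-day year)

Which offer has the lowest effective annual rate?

Aurora Capital: (1 + 0.0362/4)^4 − 1 = 3.669%
Harbor Mutual: (1 + 0.0450/365)^365 − 1 = 4.602%
The lowest effective annual rate is Aurora Capital at 3.669%.

Aurora Capital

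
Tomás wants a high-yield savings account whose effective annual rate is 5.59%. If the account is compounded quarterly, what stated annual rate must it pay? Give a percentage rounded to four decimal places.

5.4765%

(1 + r/4)^4 − 1 = 0.0559, so 1 + r/4 = 1.0559^(1/4).
r/4 = 0.013691, so r = 0.054765 = 5.4765%.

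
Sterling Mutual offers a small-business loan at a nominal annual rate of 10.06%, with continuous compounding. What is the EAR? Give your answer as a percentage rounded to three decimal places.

With continuous compounding, EAR = e^0.1006 − 1.
e^0.1006 = 1.105834, so EAR = 0.105834 = 10.583%.

10.583%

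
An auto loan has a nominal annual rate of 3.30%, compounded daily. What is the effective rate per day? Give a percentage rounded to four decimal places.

With a nominal annual rate compounded daily, the periodic rate is the nominal rate divided by 365.
i = 0.0330 / 365 = 0.0000904 = 0.0090%.

0.0090%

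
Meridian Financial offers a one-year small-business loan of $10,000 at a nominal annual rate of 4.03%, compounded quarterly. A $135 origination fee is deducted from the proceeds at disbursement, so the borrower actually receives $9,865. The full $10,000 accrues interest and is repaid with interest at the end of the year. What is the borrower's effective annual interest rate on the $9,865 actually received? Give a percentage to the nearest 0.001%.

Amount owed after one year: 10,000 × (1 + 0.0403/4)^4 = 10,000 × 1.040913 = $10,409.13.
Effective rate on net proceeds: 10,409.13 / 9,865 − 1 = 0.055158 = 5.516%.

5.516%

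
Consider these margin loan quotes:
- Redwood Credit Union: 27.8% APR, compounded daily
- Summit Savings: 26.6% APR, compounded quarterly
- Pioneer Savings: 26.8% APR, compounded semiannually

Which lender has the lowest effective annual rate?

Redwood Credit Union: (1 + 0.278/365)^365 − 1 = 32.035%
Summit Savings: (1 + 0.266/4)^4 − 1 = 29.373%
Pioneer Savings: (1 + 0.268/2)^2 − 1 = 28.596%
The lowest effective annual rate is Pioneer Savings at 28.596%.

Pioneer Savings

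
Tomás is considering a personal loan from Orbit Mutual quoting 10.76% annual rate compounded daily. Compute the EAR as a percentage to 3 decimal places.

EAR = (1 + 0.1076/365)^365 − 1.
= 1.113585 − 1 = 11.358%.

11.358%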